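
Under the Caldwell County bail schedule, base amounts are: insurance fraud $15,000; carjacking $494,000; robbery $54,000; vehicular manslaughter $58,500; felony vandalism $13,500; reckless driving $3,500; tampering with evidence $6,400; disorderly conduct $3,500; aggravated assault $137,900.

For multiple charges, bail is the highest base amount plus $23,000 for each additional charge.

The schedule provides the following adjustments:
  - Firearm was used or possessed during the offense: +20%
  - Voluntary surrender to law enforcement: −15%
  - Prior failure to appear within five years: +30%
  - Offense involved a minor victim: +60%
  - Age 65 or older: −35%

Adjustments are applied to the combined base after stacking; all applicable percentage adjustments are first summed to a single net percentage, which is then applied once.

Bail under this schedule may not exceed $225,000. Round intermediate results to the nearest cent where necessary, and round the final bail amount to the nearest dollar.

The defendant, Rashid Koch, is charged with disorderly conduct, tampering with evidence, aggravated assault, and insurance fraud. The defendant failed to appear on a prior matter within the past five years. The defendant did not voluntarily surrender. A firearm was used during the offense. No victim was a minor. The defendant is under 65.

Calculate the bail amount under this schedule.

Base amounts from the schedule: disorderly conduct $3,500; tampering with evidence $6,400; aggravated assault $137,900; insurance fraud $15,000.
Stacking rule: highest base plus $23,000 per additional charge. Highest is aggravated assault at $137,900; 3 additional charges → +$69,000. Combined base = $206,900.
Net percentage adjustment: +20% +30% = +50%. $206,900 × 1.5 = $310,350.
Result $310,350 exceeds the maximum of $225,000; bail is capped at $225,000.

$225,000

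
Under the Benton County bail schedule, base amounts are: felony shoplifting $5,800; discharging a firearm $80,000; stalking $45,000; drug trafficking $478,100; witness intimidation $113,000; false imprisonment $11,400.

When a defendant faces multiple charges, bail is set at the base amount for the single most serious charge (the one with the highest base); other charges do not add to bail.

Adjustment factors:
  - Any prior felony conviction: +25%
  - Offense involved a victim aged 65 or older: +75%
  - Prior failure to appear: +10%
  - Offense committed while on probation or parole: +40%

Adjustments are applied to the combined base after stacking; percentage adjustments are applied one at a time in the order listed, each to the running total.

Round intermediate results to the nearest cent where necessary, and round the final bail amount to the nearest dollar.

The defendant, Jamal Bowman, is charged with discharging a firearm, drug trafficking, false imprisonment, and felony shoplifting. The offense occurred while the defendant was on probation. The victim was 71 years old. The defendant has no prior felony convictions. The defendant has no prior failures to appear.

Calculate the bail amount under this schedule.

$1,171,345

Base amounts from the schedule: discharging a firearm $80,000; drug trafficking $478,100; false imprisonment $11,400; felony shoplifting $5,800.
Stacking rule: use the highest base only. Highest is drug trafficking at $478,100. Combined base = $478,100.
Offense involved a victim aged 65 or older (+75%): $478,100 × 1.75 = $836,675.
Offense committed while on probation or parole (+40%): $836,675 × 1.4 = $1,171,345.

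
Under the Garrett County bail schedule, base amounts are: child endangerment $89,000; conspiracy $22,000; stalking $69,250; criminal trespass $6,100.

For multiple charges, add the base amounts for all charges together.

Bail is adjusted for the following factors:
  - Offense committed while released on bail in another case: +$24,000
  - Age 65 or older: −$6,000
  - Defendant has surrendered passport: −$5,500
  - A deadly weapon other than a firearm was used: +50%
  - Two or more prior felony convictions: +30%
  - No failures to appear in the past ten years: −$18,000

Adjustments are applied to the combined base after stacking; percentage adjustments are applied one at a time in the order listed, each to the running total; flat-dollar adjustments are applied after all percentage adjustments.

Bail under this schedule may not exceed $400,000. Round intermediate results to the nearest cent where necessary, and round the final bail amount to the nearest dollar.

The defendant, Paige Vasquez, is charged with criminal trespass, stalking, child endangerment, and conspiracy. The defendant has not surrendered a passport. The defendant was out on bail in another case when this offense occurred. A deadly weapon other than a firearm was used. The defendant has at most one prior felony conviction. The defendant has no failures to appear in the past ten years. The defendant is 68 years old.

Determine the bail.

Base amounts from the schedule: criminal trespass $6,100; stalking $69,250; child endangerment $89,000; conspiracy $22,000.
Stacking rule: sum of all bases. $6,100 + $69,250 + $89,000 + $22,000 = $186,350.
A deadly weapon other than a firearm was used (+50%): $186,350 × 1.5 = $279,525.
Offense committed while released on bail in another case (+$24,000 flat): $279,525 + $24,000 = $303,525.
Age 65 or older (−$6,000 flat): $303,525 − $6,000 = $297,525.
No failures to appear in the past ten years (−$18,000 flat): $297,525 − $18,000 = $279,525.
$279,525 is within the $400,000 maximum.

$279,525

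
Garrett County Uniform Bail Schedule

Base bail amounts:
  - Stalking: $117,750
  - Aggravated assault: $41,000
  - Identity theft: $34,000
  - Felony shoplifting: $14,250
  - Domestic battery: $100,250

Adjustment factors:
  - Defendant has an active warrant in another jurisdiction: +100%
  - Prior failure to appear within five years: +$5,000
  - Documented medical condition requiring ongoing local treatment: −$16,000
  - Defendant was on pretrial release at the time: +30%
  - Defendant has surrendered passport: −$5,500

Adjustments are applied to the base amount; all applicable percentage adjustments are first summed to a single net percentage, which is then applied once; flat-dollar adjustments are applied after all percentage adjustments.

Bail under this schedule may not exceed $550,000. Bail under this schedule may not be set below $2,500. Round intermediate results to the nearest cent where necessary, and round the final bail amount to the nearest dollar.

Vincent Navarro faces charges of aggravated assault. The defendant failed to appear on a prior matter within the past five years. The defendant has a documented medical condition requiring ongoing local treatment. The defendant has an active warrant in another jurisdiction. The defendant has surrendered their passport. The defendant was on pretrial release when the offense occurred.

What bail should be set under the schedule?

Base amounts from the schedule: aggravated assault $41,000.
Single charge. Combined base = $41,000.
Net percentage adjustment: +100% +30% = +130%. $41,000 × 2.3 = $94,300.
Prior failure to appear within five years (+$5,000 flat): $94,300 + $5,000 = $99,300.
Documented medical condition requiring ongoing local treatment (−$16,000 flat): $99,300 − $16,000 = $83,300.
Defendant has surrendered passport (−$5,500 flat): $83,300 − $5,500 = $77,800.
$77,800 is within the $550,000 maximum.
$77,800 is at or above the $2,500 minimum.

$77,800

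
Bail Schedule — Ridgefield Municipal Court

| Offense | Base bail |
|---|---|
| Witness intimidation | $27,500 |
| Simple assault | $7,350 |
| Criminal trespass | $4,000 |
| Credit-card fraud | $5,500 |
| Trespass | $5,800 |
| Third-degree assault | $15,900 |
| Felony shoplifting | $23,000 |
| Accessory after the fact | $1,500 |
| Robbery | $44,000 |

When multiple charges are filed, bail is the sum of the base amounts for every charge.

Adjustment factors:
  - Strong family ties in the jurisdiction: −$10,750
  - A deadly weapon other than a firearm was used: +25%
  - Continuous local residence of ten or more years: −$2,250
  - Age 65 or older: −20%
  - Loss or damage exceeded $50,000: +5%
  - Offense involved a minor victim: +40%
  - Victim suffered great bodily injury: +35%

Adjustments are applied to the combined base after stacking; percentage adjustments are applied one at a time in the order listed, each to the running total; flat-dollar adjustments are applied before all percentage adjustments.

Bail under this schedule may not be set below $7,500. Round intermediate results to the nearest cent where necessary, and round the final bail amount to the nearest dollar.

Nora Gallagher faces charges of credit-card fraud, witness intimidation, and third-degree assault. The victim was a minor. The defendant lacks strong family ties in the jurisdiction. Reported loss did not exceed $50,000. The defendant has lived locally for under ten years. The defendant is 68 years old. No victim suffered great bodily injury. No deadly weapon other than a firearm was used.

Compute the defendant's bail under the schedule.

Base amounts from the schedule: credit-card fraud $5,500; witness intimidation $27,500; third-degree assault $15,900.
Stacking rule: sum of all bases. $5,500 + $27,500 + $15,900 = $48,900.
Age 65 or older (−20%): $48,900 × 0.8 = $39,120.
Offense involved a minor victim (+40%): $39,120 × 1.4 = $54,768.
$54,768 is at or above the $7,500 minimum.

$54,768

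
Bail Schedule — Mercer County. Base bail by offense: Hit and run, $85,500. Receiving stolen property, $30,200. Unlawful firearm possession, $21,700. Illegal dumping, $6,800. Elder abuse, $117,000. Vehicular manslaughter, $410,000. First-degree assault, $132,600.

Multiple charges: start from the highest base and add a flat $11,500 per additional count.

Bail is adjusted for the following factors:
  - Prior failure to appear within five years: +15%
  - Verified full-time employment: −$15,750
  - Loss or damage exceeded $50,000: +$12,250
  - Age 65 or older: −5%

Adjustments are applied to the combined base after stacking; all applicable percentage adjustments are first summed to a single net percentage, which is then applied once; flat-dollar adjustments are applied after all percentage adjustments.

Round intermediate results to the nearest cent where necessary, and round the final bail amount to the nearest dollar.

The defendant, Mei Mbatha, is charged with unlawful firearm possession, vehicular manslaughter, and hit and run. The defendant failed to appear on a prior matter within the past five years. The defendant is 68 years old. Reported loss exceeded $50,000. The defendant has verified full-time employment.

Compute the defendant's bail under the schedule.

Base amounts from the schedule: unlawful firearm possession $21,700; vehicular manslaughter $410,000; hit and run $85,500.
Stacking rule: highest base plus $11,500 per additional charge. Highest is vehicular manslaughter at $410,000; 2 additional charges → +$23,000. Combined base = $433,000.
Net percentage adjustment: +15% −5% = +10%. $433,000 × 1.1 = $476,300.
Verified full-time employment (−$15,750 flat): $476,300 − $15,750 = $460,550.
Loss or damage exceeded $50,000 (+$12,250 flat): $460,550 + $12,250 = $472,800.

$472,800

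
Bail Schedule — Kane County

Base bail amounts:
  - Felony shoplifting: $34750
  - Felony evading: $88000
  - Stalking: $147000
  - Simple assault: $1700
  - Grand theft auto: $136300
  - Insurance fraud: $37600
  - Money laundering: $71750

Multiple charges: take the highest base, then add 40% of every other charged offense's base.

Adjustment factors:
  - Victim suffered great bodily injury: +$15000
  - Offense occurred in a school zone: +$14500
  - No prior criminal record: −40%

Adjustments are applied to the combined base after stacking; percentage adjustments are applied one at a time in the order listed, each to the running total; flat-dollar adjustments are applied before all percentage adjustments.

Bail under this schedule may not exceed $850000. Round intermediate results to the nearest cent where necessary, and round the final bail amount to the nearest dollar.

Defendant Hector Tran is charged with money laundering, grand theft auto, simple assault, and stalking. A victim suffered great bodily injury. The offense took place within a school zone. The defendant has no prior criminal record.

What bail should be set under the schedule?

Base amounts from the schedule: money laundering $71750; grand theft auto $136300; simple assault $1700; stalking $147000.
Stacking rule: highest base plus 40% of each additional charge. Highest is stalking at $147000. Additional: $71750 × 40% = $28700; $136300 × 40% = $54520; $1700 × 40% = $680. Combined base = $147000 + $83900 = $230900.
Victim suffered great bodily injury (+$15000 flat): $230900 + $15000 = $245900.
Offense occurred in a school zone (+$14500 flat): $245900 + $14500 = $260400.
No prior criminal record (−40%): $260400 × 0.6 = $156240.
$156240 is within the $850000 maximum.

$156240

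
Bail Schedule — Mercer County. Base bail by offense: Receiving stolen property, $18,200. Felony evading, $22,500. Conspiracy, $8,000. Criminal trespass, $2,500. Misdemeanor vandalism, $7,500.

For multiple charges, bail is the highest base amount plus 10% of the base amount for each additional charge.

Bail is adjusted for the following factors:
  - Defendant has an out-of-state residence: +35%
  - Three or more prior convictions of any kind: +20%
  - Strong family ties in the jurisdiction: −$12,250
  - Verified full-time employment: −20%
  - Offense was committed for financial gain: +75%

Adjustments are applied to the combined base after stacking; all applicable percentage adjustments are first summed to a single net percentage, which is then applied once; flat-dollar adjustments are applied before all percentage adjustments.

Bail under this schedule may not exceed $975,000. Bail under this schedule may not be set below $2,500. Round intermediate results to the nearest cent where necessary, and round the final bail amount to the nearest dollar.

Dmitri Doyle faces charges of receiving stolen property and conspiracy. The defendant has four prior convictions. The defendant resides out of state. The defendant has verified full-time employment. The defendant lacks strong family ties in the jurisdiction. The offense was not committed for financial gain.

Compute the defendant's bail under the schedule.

Base amounts from the schedule: receiving stolen property $18,200; conspiracy $8,000.
Stacking rule: highest base plus 10% of each additional charge. Highest is receiving stolen property at $18,200. Additional: $8,000 × 10% = $800. Combined base = $18,200 + $800 = $19,000.
Net percentage adjustment: +35% +20% −20% = +35%. $19,000 × 1.35 = $25,650.
$25,650 is within the $975,000 maximum.
$25,650 is at or above the $2,500 minimum.

$25,650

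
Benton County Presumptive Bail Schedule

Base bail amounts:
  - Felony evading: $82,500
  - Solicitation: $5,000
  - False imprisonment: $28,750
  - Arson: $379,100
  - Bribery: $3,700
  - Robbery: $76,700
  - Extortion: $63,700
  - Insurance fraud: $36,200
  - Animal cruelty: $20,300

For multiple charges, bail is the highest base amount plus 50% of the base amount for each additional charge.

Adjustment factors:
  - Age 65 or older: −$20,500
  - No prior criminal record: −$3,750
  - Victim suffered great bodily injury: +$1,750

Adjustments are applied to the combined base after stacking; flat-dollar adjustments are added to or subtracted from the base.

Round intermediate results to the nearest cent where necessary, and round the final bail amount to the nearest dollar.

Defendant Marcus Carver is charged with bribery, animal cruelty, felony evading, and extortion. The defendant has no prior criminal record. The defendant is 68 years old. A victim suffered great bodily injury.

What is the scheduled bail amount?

Base amounts from the schedule: bribery $3,700; animal cruelty $20,300; felony evading $82,500; extortion $63,700.
Stacking rule: highest base plus 50% of each additional charge. Highest is felony evading at $82,500. Additional: $3,700 × 50% = $1,850; $20,300 × 50% = $10,150; $63,700 × 50% = $31,850. Combined base = $82,500 + $43,850 = $126,350.
Age 65 or older (−$20,500 flat): $126,350 − $20,500 = $105,850.
No prior criminal record (−$3,750 flat): $105,850 − $3,750 = $102,100.
Victim suffered great bodily injury (+$1,750 flat): $102,100 + $1,750 = $103,850.

$103,850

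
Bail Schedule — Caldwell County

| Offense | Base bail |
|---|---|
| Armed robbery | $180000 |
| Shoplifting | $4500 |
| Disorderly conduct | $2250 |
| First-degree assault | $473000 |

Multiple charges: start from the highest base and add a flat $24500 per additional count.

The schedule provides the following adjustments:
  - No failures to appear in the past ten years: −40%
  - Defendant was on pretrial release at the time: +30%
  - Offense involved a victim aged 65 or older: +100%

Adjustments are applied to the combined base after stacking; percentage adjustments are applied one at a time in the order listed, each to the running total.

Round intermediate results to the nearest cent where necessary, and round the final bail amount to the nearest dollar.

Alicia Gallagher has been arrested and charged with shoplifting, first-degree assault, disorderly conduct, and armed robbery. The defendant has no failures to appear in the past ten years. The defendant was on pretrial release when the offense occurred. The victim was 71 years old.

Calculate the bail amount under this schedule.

$852540

Base amounts from the schedule: shoplifting $4500; first-degree assault $473000; disorderly conduct $2250; armed robbery $180000.
Stacking rule: highest base plus $24500 per additional charge. Highest is first-degree assault at $473000; 3 additional charges → +$73500. Combined base = $546500.
No failures to appear in the past ten years (−40%): $546500 × 0.6 = $327900.
Defendant was on pretrial release at the time (+30%): $327900 × 1.3 = $426270.
Offense involved a victim aged 65 or older (+100%): $426270 × 2 = $852540.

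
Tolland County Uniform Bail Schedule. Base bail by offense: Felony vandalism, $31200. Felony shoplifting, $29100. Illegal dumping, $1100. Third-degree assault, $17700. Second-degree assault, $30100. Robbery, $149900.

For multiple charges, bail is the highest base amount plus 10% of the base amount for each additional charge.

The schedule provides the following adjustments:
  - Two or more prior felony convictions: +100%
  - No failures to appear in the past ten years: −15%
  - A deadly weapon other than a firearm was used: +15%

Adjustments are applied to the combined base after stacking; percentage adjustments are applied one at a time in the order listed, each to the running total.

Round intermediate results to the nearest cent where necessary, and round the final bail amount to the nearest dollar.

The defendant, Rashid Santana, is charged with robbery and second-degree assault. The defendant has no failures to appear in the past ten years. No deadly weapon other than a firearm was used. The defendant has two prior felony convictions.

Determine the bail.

$259947

Base amounts from the schedule: robbery $149900; second-degree assault $30100.
Stacking rule: highest base plus 10% of each additional charge. Highest is robbery at $149900. Additional: $30100 × 10% = $3010. Combined base = $149900 + $3010 = $152910.
Two or more prior felony convictions (+100%): $152910 × 2 = $305820.
No failures to appear in the past ten years (−15%): $305820 × 0.85 = $259947.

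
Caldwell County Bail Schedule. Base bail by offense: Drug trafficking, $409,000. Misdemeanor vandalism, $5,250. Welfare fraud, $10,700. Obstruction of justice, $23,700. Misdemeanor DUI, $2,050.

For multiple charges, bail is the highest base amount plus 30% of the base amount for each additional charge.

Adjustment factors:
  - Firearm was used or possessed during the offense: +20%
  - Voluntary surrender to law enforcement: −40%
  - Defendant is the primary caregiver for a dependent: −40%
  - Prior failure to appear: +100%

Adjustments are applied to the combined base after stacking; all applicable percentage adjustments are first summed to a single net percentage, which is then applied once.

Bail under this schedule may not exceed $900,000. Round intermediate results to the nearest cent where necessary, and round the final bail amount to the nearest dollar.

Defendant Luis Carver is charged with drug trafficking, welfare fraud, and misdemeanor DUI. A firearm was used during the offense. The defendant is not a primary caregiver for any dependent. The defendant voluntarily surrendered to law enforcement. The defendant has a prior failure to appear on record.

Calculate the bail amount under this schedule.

Base amounts from the schedule: drug trafficking $409,000; welfare fraud $10,700; misdemeanor DUI $2,050.
Stacking rule: highest base plus 30% of each additional charge. Highest is drug trafficking at $409,000. Additional: $10,700 × 30% = $3,210; $2,050 × 30% = $615. Combined base = $409,000 + $3,825 = $412,825.
Net percentage adjustment: +20% −40% +100% = +80%. $412,825 × 1.8 = $743,085.
$743,085 is within the $900,000 maximum.

$743,085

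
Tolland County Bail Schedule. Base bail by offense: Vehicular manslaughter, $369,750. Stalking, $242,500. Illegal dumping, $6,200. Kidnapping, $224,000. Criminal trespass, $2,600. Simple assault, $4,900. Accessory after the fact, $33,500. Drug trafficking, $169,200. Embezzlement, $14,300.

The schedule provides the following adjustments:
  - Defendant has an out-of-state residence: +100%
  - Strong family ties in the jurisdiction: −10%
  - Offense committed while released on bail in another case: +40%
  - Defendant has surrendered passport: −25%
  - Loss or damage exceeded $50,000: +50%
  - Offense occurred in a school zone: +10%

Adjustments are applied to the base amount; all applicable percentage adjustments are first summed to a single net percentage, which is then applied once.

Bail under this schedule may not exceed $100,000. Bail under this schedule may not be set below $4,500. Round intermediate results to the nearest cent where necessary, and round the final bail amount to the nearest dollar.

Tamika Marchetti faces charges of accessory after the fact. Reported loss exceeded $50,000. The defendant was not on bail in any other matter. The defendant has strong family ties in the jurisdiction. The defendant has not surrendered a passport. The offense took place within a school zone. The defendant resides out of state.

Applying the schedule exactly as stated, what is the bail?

$83,750

Base amounts from the schedule: accessory after the fact $33,500.
Single charge. Combined base = $33,500.
Net percentage adjustment: +100% −10% +50% +10% = +150%. $33,500 × 2.5 = $83,750.
$83,750 is within the $100,000 maximum.
$83,750 is at or above the $4,500 minimum.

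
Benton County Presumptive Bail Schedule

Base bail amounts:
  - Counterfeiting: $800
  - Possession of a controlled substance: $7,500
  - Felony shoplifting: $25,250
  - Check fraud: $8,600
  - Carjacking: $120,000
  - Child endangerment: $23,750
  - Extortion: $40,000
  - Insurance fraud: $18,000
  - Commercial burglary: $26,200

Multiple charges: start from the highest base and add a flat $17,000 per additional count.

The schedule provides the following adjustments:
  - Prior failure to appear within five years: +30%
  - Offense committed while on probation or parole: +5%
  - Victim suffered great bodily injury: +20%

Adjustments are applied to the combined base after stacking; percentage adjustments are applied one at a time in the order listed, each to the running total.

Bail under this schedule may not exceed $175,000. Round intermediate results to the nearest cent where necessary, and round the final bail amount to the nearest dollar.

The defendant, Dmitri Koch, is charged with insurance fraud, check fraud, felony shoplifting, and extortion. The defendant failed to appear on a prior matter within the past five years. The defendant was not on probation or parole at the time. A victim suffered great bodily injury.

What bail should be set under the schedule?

Base amounts from the schedule: insurance fraud $18,000; check fraud $8,600; felony shoplifting $25,250; extortion $40,000.
Stacking rule: highest base plus $17,000 per additional charge. Highest is extortion at $40,000; 3 additional charges → +$51,000. Combined base = $91,000.
Prior failure to appear within five years (+30%): $91,000 × 1.3 = $118,300.
Victim suffered great bodily injury (+20%): $118,300 × 1.2 = $141,960.
$141,960 is within the $175,000 maximum.

$141,960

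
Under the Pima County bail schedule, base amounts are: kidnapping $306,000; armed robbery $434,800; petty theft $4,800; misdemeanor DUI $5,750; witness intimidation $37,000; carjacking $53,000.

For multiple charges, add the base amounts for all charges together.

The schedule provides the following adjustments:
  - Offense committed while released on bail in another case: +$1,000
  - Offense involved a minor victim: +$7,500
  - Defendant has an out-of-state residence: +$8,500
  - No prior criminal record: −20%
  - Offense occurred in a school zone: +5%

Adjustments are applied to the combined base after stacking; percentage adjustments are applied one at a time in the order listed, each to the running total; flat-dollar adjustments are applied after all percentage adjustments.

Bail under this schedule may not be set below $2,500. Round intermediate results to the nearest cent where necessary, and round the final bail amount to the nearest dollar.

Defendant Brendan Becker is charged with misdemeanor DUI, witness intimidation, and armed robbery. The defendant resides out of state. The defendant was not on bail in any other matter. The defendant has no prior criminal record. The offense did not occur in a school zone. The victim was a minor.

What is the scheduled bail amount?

Base amounts from the schedule: misdemeanor DUI $5,750; witness intimidation $37,000; armed robbery $434,800.
Stacking rule: sum of all bases. $5,750 + $37,000 + $434,800 = $477,550.
No prior criminal record (−20%): $477,550 × 0.8 = $382,040.
Offense involved a minor victim (+$7,500 flat): $382,040 + $7,500 = $389,540.
Defendant has an out-of-state residence (+$8,500 flat): $389,540 + $8,500 = $398,040.
$398,040 is at or above the $2,500 minimum.

$398,040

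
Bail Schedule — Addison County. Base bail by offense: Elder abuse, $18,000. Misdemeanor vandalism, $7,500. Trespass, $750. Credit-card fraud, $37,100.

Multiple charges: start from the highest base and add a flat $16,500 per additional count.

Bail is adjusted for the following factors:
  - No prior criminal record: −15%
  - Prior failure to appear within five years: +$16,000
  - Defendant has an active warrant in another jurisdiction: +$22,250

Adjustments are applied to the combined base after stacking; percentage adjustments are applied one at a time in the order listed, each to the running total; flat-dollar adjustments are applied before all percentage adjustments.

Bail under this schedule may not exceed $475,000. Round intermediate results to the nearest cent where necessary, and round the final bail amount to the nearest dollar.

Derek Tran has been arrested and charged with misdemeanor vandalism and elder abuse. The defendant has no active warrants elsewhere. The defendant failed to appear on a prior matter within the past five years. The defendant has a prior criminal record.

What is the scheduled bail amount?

$50,500

Base amounts from the schedule: misdemeanor vandalism $7,500; elder abuse $18,000.
Stacking rule: highest base plus $16,500 per additional charge. Highest is elder abuse at $18,000; 1 additional charge → +$16,500. Combined base = $34,500.
Prior failure to appear within five years (+$16,000 flat): $34,500 + $16,000 = $50,500.
$50,500 is within the $475,000 maximum.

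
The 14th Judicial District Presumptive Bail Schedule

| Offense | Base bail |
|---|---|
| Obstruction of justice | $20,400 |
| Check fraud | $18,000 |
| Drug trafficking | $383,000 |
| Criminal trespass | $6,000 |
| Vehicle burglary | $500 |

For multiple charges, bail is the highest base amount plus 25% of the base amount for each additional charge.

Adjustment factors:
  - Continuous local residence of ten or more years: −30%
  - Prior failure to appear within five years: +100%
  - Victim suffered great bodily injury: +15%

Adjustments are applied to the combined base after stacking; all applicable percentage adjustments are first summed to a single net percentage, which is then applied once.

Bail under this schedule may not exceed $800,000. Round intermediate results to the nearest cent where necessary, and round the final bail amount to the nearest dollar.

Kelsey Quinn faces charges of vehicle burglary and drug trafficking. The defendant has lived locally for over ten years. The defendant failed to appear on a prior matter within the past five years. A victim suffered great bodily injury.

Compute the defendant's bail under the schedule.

Base amounts from the schedule: vehicle burglary $500; drug trafficking $383,000.
Stacking rule: highest base plus 25% of each additional charge. Highest is drug trafficking at $383,000. Additional: $500 × 25% = $125. Combined base = $383,000 + $125 = $383,125.
Net percentage adjustment: −30% +100% +15% = +85%. $383,125 × 1.85 = $708,781.25.
$708,781.25 is within the $800,000 maximum.
Rounded to the nearest dollar: $708,781.

$708,781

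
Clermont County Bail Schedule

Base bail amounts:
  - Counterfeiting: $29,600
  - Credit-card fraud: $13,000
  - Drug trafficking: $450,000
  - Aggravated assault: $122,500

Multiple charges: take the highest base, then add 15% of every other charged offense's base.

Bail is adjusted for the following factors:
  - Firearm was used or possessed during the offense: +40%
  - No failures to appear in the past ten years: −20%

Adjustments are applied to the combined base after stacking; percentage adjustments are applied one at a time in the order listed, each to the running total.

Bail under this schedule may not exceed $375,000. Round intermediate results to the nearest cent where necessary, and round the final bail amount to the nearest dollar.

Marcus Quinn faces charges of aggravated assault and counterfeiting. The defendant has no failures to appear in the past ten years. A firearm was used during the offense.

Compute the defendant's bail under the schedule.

Base amounts from the schedule: aggravated assault $122,500; counterfeiting $29,600.
Stacking rule: highest base plus 15% of each additional charge. Highest is aggravated assault at $122,500. Additional: $29,600 × 15% = $4,440. Combined base = $122,500 + $4,440 = $126,940.
Firearm was used or possessed during the offense (+40%): $126,940 × 1.4 = $177,716.
No failures to appear in the past ten years (−20%): $177,716 × 0.8 = $142,172.80.
$142,172.80 is within the $375,000 maximum.
Rounded to the nearest dollar: $142,173.

$142,173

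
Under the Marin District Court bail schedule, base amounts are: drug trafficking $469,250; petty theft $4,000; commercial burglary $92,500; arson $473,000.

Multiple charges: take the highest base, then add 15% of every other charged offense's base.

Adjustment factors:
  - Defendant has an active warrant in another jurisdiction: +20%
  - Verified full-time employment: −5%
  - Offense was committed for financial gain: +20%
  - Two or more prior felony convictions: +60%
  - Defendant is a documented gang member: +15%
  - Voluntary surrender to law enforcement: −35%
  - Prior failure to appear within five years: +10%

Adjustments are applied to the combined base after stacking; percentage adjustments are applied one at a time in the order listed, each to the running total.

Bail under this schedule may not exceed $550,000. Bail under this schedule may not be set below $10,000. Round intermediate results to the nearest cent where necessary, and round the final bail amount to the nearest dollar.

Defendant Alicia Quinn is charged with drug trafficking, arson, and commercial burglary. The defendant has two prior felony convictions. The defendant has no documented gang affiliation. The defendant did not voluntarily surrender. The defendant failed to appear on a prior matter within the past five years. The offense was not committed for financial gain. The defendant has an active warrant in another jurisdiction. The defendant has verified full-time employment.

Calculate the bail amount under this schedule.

Base amounts from the schedule: drug trafficking $469,250; arson $473,000; commercial burglary $92,500.
Stacking rule: highest base plus 15% of each additional charge. Highest is arson at $473,000. Additional: $469,250 × 15% = $70,387.50; $92,500 × 15% = $13,875. Combined base = $473,000 + $84,262.50 = $557,262.50.
Defendant has an active warrant in another jurisdiction (+20%): $557,262.50 × 1.2 = $668,715.
Verified full-time employment (−5%): $668,715 × 0.95 = $635,279.25.
Two or more prior felony convictions (+60%): $635,279.25 × 1.6 = $1,016,446.80.
Prior failure to appear within five years (+10%): $1,016,446.80 × 1.1 = $1,118,091.48.
Result $1,118,091.48 exceeds the maximum of $550,000; bail is capped at $550,000.
$550,000 is at or above the $10,000 minimum.

$550,000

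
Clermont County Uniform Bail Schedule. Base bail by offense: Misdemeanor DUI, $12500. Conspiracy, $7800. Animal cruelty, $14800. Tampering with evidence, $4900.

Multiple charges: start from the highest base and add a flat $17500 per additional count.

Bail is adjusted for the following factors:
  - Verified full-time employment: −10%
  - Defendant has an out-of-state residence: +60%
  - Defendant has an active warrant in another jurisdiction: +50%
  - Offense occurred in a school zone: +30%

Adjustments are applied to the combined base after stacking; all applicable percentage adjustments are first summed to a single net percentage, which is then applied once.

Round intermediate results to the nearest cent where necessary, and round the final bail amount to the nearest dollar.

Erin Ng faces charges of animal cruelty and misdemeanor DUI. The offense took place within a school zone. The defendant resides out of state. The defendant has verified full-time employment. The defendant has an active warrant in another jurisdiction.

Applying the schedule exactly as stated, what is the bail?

Base amounts from the schedule: animal cruelty $14800; misdemeanor DUI $12500.
Stacking rule: highest base plus $17500 per additional charge. Highest is animal cruelty at $14800; 1 additional charge → +$17500. Combined base = $32300.
Net percentage adjustment: −10% +60% +50% +30% = +130%. $32300 × 2.3 = $74290.

$74290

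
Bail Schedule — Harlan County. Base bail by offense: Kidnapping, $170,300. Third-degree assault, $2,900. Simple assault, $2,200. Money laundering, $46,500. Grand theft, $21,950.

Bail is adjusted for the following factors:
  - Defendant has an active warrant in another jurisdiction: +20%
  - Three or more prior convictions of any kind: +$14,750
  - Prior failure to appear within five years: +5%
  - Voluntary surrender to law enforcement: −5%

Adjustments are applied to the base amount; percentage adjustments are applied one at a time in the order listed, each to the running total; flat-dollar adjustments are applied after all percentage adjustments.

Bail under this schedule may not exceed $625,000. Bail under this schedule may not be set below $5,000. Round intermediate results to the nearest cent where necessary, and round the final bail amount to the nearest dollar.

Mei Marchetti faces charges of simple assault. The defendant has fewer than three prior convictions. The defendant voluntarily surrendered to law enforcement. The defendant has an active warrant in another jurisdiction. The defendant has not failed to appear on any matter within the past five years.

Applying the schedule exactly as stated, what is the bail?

$5,000

Base amounts from the schedule: simple assault $2,200.
Single charge. Combined base = $2,200.
Defendant has an active warrant in another jurisdiction (+20%): $2,200 × 1.2 = $2,640.
Voluntary surrender to law enforcement (−5%): $2,640 × 0.95 = $2,508.
$2,508 is within the $625,000 maximum.
Result $2,508 is below the minimum of $5,000; bail is set at the minimum $5,000.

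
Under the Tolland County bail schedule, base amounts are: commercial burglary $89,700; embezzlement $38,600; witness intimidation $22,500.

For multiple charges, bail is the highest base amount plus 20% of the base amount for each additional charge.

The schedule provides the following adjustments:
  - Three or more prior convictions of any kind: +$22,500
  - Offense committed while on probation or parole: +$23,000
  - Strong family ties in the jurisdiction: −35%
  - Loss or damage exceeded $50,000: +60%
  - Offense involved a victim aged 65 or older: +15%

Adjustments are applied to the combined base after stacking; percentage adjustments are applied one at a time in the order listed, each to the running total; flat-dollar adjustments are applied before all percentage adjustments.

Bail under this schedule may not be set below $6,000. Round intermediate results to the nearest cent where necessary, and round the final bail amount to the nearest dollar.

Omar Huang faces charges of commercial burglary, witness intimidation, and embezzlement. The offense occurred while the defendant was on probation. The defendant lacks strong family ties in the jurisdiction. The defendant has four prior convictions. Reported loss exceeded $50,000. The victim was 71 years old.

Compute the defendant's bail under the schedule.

$271,253

Base amounts from the schedule: commercial burglary $89,700; witness intimidation $22,500; embezzlement $38,600.
Stacking rule: highest base plus 20% of each additional charge. Highest is commercial burglary at $89,700. Additional: $22,500 × 20% = $4,500; $38,600 × 20% = $7,720. Combined base = $89,700 + $12,220 = $101,920.
Three or more prior convictions of any kind (+$22,500 flat): $101,920 + $22,500 = $124,420.
Offense committed while on probation or parole (+$23,000 flat): $124,420 + $23,000 = $147,420.
Loss or damage exceeded $50,000 (+60%): $147,420 × 1.6 = $235,872.
Offense involved a victim aged 65 or older (+15%): $235,872 × 1.15 = $271,252.80.
$271,252.80 is at or above the $6,000 minimum.
Rounded to the nearest dollar: $271,253.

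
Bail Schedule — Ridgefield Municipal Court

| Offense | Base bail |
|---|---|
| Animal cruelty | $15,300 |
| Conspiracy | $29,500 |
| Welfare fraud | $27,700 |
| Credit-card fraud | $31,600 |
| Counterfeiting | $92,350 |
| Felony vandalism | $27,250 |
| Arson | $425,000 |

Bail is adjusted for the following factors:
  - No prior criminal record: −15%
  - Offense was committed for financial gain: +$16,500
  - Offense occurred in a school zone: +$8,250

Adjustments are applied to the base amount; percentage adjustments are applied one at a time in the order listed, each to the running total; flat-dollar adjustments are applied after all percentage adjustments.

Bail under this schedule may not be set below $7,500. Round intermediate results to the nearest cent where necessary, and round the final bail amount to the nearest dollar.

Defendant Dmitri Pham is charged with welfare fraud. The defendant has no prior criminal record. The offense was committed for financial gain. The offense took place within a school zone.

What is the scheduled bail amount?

$48,295

Base amounts from the schedule: welfare fraud $27,700.
Single charge. Combined base = $27,700.
No prior criminal record (−15%): $27,700 × 0.85 = $23,545.
Offense was committed for financial gain (+$16,500 flat): $23,545 + $16,500 = $40,045.
Offense occurred in a school zone (+$8,250 flat): $40,045 + $8,250 = $48,295.
$48,295 is at or above the $7,500 minimum.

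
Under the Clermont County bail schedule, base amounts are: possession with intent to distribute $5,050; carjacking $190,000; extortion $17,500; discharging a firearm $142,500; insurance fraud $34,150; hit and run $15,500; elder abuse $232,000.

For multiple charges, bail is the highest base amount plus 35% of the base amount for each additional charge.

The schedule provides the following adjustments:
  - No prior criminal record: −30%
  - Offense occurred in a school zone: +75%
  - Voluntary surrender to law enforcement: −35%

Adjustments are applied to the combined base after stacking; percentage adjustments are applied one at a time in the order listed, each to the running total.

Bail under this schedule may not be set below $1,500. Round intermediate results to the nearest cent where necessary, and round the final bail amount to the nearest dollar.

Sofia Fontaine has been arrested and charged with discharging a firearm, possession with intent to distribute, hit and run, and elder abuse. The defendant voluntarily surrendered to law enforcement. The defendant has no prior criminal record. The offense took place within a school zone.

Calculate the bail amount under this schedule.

$230,170

Base amounts from the schedule: discharging a firearm $142,500; possession with intent to distribute $5,050; hit and run $15,500; elder abuse $232,000.
Stacking rule: highest base plus 35% of each additional charge. Highest is elder abuse at $232,000. Additional: $142,500 × 35% = $49,875; $5,050 × 35% = $1,767.50; $15,500 × 35% = $5,425. Combined base = $232,000 + $57,067.50 = $289,067.50.
No prior criminal record (−30%): $289,067.50 × 0.7 = $202,347.25.
Offense occurred in a school zone (+75%): $202,347.25 × 1.75 = $354,107.69.
Voluntary surrender to law enforcement (−35%): $354,107.69 × 0.65 = $230,170.
$230,170 is at or above the $1,500 minimum.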